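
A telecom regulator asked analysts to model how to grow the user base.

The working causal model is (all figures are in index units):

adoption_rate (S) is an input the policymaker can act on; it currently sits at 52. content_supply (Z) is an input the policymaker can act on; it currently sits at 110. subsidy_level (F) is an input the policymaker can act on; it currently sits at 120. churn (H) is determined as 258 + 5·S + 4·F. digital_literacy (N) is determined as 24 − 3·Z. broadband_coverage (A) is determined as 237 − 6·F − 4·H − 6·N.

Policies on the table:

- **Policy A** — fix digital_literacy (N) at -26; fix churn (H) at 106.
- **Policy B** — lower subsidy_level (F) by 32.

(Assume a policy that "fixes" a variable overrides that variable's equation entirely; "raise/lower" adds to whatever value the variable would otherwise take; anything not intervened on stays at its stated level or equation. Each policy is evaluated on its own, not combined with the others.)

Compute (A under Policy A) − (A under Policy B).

Policy A (N := -26, H := 106):
  S = 52
  Z = 110
  F = 120
  H = 106
  N = -26
  A = 237 − 6·120 − 4·106 − 6·(-26) = -751
Policy B (F − 32):
  S = 52
  Z = 110
  F = 120 − 32 = 88
  H = 258 + 5·52 + 4·88 = 870
  N = 24 − 3·110 = -306
  A = 237 − 6·88 − 4·870 − 6·(-306) = -1935
A: -751 − (-1935) = 1184

1184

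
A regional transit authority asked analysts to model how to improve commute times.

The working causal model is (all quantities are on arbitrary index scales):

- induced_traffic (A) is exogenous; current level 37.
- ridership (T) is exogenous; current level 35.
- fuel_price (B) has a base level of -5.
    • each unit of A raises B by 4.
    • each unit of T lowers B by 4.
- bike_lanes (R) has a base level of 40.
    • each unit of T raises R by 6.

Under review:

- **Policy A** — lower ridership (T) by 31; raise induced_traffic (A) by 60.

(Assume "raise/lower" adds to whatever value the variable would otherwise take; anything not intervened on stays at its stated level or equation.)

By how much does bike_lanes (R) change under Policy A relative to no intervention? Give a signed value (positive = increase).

Baseline:
  T = 35
  R = 40 + 6·35 = 250
Policy A (T − 31, A + 60):
  T = 35 − 31 = 4
  R = 40 + 6·4 = 64
Change in R: 64 − 250 = -186

-186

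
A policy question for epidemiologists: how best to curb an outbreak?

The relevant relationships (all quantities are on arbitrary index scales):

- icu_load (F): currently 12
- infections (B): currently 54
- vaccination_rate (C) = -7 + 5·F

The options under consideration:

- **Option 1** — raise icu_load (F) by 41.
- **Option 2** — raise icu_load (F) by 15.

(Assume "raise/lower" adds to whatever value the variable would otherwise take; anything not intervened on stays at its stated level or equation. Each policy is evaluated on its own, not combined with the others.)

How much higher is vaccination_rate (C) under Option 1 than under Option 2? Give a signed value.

Option 1 (F + 41):
  F = 12 + 41 = 53
  C = -7 + 5·53 = 258
Option 2 (F + 15):
  F = 12 + 15 = 27
  C = -7 + 5·27 = 128
C: 258 − 128 = 130

130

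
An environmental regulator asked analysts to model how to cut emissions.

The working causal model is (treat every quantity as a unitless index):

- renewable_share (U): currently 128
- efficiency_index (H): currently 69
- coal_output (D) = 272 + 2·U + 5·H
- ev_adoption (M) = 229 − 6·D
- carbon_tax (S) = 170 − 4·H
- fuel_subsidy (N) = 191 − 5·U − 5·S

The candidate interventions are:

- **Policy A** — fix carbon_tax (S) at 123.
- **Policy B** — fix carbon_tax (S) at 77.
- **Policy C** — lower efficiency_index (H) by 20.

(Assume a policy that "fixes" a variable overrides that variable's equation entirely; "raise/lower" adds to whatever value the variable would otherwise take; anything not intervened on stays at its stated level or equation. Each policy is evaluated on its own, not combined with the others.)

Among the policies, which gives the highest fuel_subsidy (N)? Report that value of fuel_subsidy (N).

-319

Policy A (S := 123):
  U = 128
  H = 69
  S = 123
  N = 191 − 5·128 − 5·123 = -1064
Policy B (S := 77):
  U = 128
  H = 69
  S = 77
  N = 191 − 5·128 − 5·77 = -834
Policy C (H − 20):
  U = 128
  H = 69 − 20 = 49
  S = 170 − 4·49 = -26
  N = 191 − 5·128 − 5·(-26) = -319
Comparing — Policy A: N=-1064, Policy B: N=-834, Policy C: N=-319. Highest is -319 (Policy C).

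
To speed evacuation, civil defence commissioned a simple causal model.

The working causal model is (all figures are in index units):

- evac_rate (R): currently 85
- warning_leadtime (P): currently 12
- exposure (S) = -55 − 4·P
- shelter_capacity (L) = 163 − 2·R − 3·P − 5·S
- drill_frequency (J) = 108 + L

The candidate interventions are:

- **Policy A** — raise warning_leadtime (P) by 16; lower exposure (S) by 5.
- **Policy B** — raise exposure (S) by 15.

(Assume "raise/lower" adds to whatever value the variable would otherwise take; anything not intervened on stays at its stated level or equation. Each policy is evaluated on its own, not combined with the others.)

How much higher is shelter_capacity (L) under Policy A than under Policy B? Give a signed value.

372

Policy A (P + 16, S − 5):
  R = 85
  P = 12 + 16 = 28
  S = -55 − 4·28 (−5 from intervention) = -172
  L = 163 − 2·85 − 3·28 − 5·(-172) = 769
Policy B (S + 15):
  R = 85
  P = 12
  S = -55 − 4·12 (+15 from intervention) = -88
  L = 163 − 2·85 − 3·12 − 5·(-88) = 397
L: 769 − 397 = 372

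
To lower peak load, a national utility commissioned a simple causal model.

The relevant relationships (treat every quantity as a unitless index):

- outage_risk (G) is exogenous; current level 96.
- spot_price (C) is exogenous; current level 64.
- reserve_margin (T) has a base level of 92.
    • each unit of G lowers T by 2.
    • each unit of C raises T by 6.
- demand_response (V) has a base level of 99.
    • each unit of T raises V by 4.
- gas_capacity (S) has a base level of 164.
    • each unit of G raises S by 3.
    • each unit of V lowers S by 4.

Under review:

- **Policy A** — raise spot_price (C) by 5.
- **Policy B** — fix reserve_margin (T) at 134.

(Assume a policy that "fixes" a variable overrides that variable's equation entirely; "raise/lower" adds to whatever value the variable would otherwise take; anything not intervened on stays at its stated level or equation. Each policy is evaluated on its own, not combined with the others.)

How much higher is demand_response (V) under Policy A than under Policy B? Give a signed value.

720

Policy A (C + 5):
  G = 96
  C = 64 + 5 = 69
  T = 92 − 2·96 + 6·69 = 314
  V = 99 + 4·314 = 1355
Policy B (T := 134):
  G = 96
  C = 64
  T = 134
  V = 99 + 4·134 = 635
V: 1355 − 635 = 720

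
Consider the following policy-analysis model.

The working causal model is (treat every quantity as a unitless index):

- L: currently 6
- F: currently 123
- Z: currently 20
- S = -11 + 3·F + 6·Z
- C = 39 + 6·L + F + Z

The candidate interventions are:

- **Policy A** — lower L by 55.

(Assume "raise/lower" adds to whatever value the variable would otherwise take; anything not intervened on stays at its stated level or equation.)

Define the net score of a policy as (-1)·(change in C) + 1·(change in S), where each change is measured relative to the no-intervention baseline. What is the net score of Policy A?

330

Baseline:
  L = 6
  F = 123
  Z = 20
  S = -11 + 3·123 + 6·20 = 478
  C = 39 + 6·6 + 123 + 20 = 218
Policy A (L − 55):
  L = 6 − 55 = -49
  F = 123
  Z = 20
  S = -11 + 3·123 + 6·20 = 478
  C = 39 + 6·(-49) + 123 + 20 = -112
ΔC = -112 − 218 = -330; ΔS = 478 − 478 = 0
Score = (-1)·(-330) + 1·0 = 330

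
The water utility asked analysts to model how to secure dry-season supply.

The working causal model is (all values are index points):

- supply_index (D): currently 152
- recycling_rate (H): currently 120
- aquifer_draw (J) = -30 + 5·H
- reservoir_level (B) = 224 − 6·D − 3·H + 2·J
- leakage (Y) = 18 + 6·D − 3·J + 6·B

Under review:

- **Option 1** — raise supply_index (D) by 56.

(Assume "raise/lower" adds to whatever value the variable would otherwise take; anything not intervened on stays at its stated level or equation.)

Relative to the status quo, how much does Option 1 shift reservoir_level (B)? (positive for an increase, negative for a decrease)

-336

Baseline:
  D = 152
  H = 120
  J = -30 + 5·120 = 570
  B = 224 − 6·152 − 3·120 + 2·570 = 92
Option 1 (D + 56):
  D = 152 + 56 = 208
  H = 120
  J = -30 + 5·120 = 570
  B = 224 − 6·208 − 3·120 + 2·570 = -244
Change in B: -244 − 92 = -336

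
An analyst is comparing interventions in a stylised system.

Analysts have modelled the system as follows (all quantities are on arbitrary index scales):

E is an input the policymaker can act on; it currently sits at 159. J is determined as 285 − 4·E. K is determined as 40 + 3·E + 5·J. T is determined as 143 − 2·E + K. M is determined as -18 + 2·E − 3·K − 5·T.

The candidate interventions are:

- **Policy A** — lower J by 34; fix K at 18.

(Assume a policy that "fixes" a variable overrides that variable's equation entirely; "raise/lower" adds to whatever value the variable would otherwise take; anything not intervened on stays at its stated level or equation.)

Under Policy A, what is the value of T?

-157

Policy A (J − 34, K := 18):
  E = 159
  J = 285 − 4·159 (−34 from intervention) = -385
  K = 18
  T = 143 − 2·159 + 18 = -157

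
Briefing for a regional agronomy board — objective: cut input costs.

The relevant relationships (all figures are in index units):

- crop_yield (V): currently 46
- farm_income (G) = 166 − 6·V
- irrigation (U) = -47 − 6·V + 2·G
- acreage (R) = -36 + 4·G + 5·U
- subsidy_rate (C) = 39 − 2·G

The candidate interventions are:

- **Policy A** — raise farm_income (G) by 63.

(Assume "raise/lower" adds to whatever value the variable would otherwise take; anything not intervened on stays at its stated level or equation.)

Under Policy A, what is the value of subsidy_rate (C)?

Policy A (G + 63):
  V = 46
  G = 166 − 6·46 (+63 from intervention) = -47
  C = 39 − 2·(-47) = 133

133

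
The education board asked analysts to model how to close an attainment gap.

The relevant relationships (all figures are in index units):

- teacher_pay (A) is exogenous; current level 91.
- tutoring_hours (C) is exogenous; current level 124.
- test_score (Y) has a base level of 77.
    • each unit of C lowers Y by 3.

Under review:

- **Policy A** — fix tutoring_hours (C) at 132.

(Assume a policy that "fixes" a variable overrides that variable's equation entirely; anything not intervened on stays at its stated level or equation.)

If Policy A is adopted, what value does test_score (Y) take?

Policy A (C := 132):
  C = 132
  Y = 77 − 3·132 = -319

-319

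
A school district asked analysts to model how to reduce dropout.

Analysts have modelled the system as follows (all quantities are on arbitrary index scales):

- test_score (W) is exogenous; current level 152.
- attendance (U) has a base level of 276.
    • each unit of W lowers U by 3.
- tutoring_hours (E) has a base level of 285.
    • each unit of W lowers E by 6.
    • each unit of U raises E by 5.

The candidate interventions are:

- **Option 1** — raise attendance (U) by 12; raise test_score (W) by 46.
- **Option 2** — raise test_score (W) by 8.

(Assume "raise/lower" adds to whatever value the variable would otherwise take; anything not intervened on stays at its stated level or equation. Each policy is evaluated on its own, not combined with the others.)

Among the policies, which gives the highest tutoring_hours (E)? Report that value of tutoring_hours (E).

Option 1 (U + 12, W + 46):
  W = 152 + 46 = 198
  U = 276 − 3·198 (+12 from intervention) = -306
  E = 285 − 6·198 + 5·(-306) = -2433
Option 2 (W + 8):
  W = 152 + 8 = 160
  U = 276 − 3·160 = -204
  E = 285 − 6·160 + 5·(-204) = -1695
Comparing — Option 1: E=-2433, Option 2: E=-1695. Highest is -1695 (Option 2).

-1695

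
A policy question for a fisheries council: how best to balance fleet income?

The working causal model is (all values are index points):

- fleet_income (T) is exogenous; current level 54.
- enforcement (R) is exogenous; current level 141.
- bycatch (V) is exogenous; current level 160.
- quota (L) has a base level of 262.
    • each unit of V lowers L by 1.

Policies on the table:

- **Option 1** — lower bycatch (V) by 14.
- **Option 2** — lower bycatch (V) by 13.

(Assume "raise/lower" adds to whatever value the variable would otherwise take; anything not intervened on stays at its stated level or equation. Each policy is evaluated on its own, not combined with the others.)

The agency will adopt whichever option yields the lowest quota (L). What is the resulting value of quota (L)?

Option 1 (V − 14):
  V = 160 − 14 = 146
  L = 262 − 146 = 116
Option 2 (V − 13):
  V = 160 − 13 = 147
  L = 262 − 147 = 115
Comparing — Option 1: L=116, Option 2: L=115. Lowest is 115 (Option 2).

115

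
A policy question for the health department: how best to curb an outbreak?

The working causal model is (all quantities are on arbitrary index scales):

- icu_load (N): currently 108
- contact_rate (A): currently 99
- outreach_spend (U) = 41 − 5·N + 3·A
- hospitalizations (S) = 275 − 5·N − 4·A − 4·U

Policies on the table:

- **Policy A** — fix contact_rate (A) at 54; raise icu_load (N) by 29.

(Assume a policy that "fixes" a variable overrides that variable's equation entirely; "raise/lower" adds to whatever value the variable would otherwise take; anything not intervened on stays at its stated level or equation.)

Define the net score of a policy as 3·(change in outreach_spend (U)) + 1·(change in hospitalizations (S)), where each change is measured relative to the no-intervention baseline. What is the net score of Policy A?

315

Baseline:
  N = 108
  A = 99
  U = 41 − 5·108 + 3·99 = -202
  S = 275 − 5·108 − 4·99 − 4·(-202) = 147
Policy A (A := 54, N + 29):
  N = 108 + 29 = 137
  A = 54
  U = 41 − 5·137 + 3·54 = -482
  S = 275 − 5·137 − 4·54 − 4·(-482) = 1302
ΔU = -482 − (-202) = -280; ΔS = 1302 − 147 = 1155
Score = 3·(-280) + 1·1155 = 315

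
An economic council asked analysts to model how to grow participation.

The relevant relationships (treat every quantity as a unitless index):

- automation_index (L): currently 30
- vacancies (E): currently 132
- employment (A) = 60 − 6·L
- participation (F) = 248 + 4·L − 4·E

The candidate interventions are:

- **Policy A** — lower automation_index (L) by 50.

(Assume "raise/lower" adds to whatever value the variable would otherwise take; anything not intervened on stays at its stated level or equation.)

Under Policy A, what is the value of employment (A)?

180

Policy A (L − 50):
  L = 30 − 50 = -20
  A = 60 − 6·(-20) = 180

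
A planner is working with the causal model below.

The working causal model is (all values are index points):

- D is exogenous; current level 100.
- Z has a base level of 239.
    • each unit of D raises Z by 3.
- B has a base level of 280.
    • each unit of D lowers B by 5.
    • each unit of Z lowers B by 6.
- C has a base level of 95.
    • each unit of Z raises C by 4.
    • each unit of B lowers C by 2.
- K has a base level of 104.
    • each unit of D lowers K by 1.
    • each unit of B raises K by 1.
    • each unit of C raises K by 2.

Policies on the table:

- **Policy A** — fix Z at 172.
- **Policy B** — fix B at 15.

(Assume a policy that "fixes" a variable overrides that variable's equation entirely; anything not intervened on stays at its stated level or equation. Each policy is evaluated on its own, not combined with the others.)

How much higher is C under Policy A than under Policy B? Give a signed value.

Policy A (Z := 172):
  D = 100
  Z = 172
  B = 280 − 5·100 − 6·172 = -1252
  C = 95 + 4·172 − 2·(-1252) = 3287
Policy B (B := 15):
  D = 100
  Z = 239 + 3·100 = 539
  B = 15
  C = 95 + 4·539 − 2·15 = 2221
C: 3287 − 2221 = 1066

1066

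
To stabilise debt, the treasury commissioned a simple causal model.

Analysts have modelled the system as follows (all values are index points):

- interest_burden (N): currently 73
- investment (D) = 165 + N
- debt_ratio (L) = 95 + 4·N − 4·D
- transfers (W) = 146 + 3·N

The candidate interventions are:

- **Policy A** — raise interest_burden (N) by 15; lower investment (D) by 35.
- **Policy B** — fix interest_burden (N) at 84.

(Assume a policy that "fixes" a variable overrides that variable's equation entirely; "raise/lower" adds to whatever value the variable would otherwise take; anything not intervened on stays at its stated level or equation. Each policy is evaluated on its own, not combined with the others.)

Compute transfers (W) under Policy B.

Policy B (N := 84):
  N = 84
  W = 146 + 3·84 = 398

398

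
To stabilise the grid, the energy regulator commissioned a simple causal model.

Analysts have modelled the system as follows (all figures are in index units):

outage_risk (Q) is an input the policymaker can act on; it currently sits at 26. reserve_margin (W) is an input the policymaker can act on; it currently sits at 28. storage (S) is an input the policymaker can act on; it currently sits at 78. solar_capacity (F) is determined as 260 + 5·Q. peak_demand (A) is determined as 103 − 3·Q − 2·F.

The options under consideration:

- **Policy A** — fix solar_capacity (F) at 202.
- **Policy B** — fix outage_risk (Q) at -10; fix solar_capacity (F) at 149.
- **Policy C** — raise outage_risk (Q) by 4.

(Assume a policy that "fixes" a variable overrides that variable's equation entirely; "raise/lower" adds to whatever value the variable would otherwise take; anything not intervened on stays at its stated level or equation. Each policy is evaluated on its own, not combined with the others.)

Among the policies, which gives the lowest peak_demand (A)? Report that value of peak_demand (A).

Policy A (F := 202):
  Q = 26
  F = 202
  A = 103 − 3·26 − 2·202 = -379
Policy B (Q := -10, F := 149):
  Q = -10
  F = 149
  A = 103 − 3·(-10) − 2·149 = -165
Policy C (Q + 4):
  Q = 26 + 4 = 30
  F = 260 + 5·30 = 410
  A = 103 − 3·30 − 2·410 = -807
Comparing — Policy A: A=-379, Policy B: A=-165, Policy C: A=-807. Lowest is -807 (Policy C).

-807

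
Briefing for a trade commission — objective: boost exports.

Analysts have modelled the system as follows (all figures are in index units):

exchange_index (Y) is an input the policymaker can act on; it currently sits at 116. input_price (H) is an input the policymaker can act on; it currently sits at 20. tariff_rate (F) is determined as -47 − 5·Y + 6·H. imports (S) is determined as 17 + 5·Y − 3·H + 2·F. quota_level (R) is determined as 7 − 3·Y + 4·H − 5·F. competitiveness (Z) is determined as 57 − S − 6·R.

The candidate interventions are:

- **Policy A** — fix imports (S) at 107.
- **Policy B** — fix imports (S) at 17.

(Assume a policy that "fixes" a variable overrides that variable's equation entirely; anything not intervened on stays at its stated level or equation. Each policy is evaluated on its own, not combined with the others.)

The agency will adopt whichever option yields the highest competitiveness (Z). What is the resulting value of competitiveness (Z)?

Policy A (S := 107):
  Y = 116
  H = 20
  F = -47 − 5·116 + 6·20 = -507
  S = 107
  R = 7 − 3·116 + 4·20 − 5·(-507) = 2274
  Z = 57 − 107 − 6·2274 = -13694
Policy B (S := 17):
  Y = 116
  H = 20
  F = -47 − 5·116 + 6·20 = -507
  S = 17
  R = 7 − 3·116 + 4·20 − 5·(-507) = 2274
  Z = 57 − 17 − 6·2274 = -13604
Comparing — Policy A: Z=-13694, Policy B: Z=-13604. Highest is -13604 (Policy B).

-13604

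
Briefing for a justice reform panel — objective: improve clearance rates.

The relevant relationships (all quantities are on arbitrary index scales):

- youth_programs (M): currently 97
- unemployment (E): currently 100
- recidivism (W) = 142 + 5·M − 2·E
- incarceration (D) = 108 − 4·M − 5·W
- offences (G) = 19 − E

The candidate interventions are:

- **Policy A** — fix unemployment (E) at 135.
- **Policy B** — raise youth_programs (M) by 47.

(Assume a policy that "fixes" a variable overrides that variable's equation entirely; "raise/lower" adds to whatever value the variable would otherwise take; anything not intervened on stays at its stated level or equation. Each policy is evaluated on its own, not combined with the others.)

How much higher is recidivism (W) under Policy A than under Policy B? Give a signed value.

-305

Policy A (E := 135):
  M = 97
  E = 135
  W = 142 + 5·97 − 2·135 = 357
Policy B (M + 47):
  M = 97 + 47 = 144
  E = 100
  W = 142 + 5·144 − 2·100 = 662
W: 357 − 662 = -305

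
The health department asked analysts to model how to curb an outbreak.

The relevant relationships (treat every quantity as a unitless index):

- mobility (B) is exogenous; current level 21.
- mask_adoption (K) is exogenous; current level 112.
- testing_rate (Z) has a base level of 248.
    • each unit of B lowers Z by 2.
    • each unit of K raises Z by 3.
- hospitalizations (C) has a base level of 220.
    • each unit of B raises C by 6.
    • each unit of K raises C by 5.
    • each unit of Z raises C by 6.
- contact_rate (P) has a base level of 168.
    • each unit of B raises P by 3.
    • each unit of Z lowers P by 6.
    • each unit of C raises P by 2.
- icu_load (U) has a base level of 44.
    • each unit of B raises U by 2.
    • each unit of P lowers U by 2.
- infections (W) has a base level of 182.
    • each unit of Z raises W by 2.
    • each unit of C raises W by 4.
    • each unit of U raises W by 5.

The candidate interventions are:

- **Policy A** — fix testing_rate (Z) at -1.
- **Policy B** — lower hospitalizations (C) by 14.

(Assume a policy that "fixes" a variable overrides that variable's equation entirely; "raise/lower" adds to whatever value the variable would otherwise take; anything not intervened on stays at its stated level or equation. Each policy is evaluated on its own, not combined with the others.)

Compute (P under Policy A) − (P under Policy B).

-3230

Policy A (Z := -1):
  B = 21
  K = 112
  Z = -1
  C = 220 + 6·21 + 5·112 + 6·(-1) = 900
  P = 168 + 3·21 − 6·(-1) + 2·900 = 2037
Policy B (C − 14):
  B = 21
  K = 112
  Z = 248 − 2·21 + 3·112 = 542
  C = 220 + 6·21 + 5·112 + 6·542 (−14 from intervention) = 4144
  P = 168 + 3·21 − 6·542 + 2·4144 = 5267
P: 2037 − 5267 = -3230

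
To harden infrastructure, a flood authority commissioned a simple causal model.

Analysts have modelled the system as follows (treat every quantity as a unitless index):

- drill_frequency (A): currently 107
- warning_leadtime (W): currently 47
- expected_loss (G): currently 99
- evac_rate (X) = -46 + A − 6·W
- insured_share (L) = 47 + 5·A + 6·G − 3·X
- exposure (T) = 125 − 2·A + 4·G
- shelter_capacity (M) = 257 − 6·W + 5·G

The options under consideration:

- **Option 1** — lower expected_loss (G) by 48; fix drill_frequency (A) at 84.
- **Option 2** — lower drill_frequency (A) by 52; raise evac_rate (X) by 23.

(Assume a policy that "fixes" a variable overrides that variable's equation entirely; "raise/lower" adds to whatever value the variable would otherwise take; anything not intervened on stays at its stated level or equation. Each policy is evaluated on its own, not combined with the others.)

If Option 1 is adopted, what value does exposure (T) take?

161

Option 1 (G − 48, A := 84):
  A = 84
  G = 99 − 48 = 51
  T = 125 − 2·84 + 4·51 = 161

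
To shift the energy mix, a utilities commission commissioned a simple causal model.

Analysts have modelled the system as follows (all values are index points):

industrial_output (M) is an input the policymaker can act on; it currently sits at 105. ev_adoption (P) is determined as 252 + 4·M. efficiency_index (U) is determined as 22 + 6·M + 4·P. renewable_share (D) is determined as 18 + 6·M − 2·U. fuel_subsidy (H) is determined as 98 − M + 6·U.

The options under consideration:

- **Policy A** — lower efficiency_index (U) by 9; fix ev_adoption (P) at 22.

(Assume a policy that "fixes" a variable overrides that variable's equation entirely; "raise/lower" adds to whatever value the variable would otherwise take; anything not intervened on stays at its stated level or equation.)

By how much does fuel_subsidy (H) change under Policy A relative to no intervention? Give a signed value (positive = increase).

-15654

Baseline:
  M = 105
  P = 252 + 4·105 = 672
  U = 22 + 6·105 + 4·672 = 3340
  H = 98 − 105 + 6·3340 = 20033
Policy A (U − 9, P := 22):
  M = 105
  P = 22
  U = 22 + 6·105 + 4·22 (−9 from intervention) = 731
  H = 98 − 105 + 6·731 = 4379
Change in H: 4379 − 20033 = -15654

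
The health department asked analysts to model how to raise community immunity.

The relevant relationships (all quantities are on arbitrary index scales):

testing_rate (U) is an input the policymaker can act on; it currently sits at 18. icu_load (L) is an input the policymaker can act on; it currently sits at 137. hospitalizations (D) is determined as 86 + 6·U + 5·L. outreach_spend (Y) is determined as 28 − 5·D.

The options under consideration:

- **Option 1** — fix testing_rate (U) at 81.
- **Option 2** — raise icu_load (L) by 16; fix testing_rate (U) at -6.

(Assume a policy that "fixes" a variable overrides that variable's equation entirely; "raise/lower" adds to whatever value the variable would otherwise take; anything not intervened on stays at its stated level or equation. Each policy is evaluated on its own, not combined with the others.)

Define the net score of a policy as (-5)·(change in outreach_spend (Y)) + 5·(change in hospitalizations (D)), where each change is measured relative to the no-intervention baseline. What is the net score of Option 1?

Baseline:
  U = 18
  L = 137
  D = 86 + 6·18 + 5·137 = 879
  Y = 28 − 5·879 = -4367
Option 1 (U := 81):
  U = 81
  L = 137
  D = 86 + 6·81 + 5·137 = 1257
  Y = 28 − 5·1257 = -6257
ΔY = -6257 − (-4367) = -1890; ΔD = 1257 − 879 = 378
Score = (-5)·(-1890) + 5·378 = 11340

11340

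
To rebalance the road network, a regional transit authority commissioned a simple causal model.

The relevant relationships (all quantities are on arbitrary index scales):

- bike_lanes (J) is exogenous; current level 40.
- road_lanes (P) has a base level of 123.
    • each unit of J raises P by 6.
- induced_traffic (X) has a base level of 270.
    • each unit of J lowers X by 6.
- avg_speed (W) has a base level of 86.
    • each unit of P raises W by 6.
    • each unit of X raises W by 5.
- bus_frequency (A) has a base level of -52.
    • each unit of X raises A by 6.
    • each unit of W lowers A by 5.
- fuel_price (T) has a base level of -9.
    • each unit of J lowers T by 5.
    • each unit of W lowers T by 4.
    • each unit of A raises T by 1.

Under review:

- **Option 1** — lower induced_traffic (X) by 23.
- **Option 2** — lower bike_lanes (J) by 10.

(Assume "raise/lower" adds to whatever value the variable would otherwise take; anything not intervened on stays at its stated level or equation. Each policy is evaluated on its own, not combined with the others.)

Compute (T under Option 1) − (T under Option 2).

-53

Option 1 (X − 23):
  J = 40
  P = 123 + 6·40 = 363
  X = 270 − 6·40 (−23 from intervention) = 7
  W = 86 + 6·363 + 5·7 = 2299
  A = -52 + 6·7 − 5·2299 = -11505
  T = -9 − 5·40 − 4·2299 + (-11505) = -20910
Option 2 (J − 10):
  J = 40 − 10 = 30
  P = 123 + 6·30 = 303
  X = 270 − 6·30 = 90
  W = 86 + 6·303 + 5·90 = 2354
  A = -52 + 6·90 − 5·2354 = -11282
  T = -9 − 5·30 − 4·2354 + (-11282) = -20857
T: -20910 − (-20857) = -53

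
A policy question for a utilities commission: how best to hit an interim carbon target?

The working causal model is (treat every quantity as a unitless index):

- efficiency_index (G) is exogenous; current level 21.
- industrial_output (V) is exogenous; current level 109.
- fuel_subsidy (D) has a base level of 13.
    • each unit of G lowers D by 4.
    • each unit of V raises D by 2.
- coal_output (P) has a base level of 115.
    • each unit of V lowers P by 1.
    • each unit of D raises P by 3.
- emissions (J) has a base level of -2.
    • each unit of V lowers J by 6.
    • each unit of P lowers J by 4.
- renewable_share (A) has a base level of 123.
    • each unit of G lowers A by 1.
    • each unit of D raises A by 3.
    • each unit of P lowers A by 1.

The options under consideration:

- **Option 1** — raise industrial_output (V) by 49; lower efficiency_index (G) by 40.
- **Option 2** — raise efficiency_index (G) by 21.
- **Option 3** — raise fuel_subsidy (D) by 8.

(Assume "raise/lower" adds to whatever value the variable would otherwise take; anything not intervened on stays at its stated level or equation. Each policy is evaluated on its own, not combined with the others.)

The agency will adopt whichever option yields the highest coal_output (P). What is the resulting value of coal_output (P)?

1172

Option 1 (V + 49, G − 40):
  G = 21 − 40 = -19
  V = 109 + 49 = 158
  D = 13 − 4·(-19) + 2·158 = 405
  P = 115 − 158 + 3·405 = 1172
Option 2 (G + 21):
  G = 21 + 21 = 42
  V = 109
  D = 13 − 4·42 + 2·109 = 63
  P = 115 − 109 + 3·63 = 195
Option 3 (D + 8):
  G = 21
  V = 109
  D = 13 − 4·21 + 2·109 (+8 from intervention) = 155
  P = 115 − 109 + 3·155 = 471
Comparing — Option 1: P=1172, Option 2: P=195, Option 3: P=471. Highest is 1172 (Option 1).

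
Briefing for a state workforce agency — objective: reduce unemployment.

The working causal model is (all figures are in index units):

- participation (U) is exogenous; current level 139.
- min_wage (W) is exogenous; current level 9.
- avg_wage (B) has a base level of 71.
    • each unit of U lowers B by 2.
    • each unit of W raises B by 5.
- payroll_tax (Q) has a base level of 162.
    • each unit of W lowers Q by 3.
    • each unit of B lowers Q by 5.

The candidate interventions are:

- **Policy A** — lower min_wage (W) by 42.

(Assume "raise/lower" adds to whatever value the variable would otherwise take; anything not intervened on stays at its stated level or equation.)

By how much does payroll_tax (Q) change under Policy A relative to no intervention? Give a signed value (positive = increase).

1176

Baseline:
  U = 139
  W = 9
  B = 71 − 2·139 + 5·9 = -162
  Q = 162 − 3·9 − 5·(-162) = 945
Policy A (W − 42):
  U = 139
  W = 9 − 42 = -33
  B = 71 − 2·139 + 5·(-33) = -372
  Q = 162 − 3·(-33) − 5·(-372) = 2121
Change in Q: 2121 − 945 = 1176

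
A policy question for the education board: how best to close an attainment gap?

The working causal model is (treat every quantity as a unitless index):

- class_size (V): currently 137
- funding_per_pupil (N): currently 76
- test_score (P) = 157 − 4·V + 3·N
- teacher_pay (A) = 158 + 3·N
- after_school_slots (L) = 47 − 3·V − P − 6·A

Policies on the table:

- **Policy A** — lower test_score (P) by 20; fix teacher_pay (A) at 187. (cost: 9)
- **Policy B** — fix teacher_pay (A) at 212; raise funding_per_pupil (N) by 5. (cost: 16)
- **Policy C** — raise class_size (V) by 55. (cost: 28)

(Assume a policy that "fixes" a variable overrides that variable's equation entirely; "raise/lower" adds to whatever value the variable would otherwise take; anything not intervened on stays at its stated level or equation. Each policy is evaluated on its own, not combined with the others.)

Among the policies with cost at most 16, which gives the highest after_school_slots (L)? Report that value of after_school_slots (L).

Policy A (P − 20, A := 187):
  V = 137
  N = 76
  P = 157 − 4·137 + 3·76 (−20 from intervention) = -183
  A = 187
  L = 47 − 3·137 − (-183) − 6·187 = -1303
Policy B (A := 212, N + 5):
  V = 137
  N = 76 + 5 = 81
  P = 157 − 4·137 + 3·81 = -148
  A = 212
  L = 47 − 3·137 − (-148) − 6·212 = -1488
Comparing — Policy A: L=-1303, Policy B: L=-1488. Highest is -1303 (Policy A).

-1303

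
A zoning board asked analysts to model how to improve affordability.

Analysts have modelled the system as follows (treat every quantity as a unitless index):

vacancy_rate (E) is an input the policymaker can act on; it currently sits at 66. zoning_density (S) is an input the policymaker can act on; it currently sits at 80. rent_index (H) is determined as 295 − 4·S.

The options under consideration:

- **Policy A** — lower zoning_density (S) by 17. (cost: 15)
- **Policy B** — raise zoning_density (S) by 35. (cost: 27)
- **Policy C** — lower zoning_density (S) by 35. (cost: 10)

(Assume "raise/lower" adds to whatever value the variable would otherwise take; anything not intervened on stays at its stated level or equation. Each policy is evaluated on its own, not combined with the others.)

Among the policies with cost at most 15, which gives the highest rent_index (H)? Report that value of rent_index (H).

115

Policy A (S − 17):
  S = 80 − 17 = 63
  H = 295 − 4·63 = 43
Policy C (S − 35):
  S = 80 − 35 = 45
  H = 295 − 4·45 = 115
Comparing — Policy A: H=43, Policy C: H=115. Highest is 115 (Policy C).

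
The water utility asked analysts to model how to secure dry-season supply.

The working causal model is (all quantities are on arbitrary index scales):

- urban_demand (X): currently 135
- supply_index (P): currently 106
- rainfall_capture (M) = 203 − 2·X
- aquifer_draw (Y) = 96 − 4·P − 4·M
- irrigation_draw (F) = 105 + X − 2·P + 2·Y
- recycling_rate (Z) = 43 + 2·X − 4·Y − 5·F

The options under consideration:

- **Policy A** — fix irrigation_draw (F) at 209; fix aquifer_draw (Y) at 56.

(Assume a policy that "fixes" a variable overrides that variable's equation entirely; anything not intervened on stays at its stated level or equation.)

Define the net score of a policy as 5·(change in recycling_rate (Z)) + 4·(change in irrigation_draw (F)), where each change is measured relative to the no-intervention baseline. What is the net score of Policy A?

Baseline:
  X = 135
  P = 106
  M = 203 − 2·135 = -67
  Y = 96 − 4·106 − 4·(-67) = -60
  F = 105 + 135 − 2·106 + 2·(-60) = -92
  Z = 43 + 2·135 − 4·(-60) − 5·(-92) = 1013
Policy A (F := 209, Y := 56):
  X = 135
  P = 106
  M = 203 − 2·135 = -67
  Y = 56
  F = 209
  Z = 43 + 2·135 − 4·56 − 5·209 = -956
ΔZ = -956 − 1013 = -1969; ΔF = 209 − (-92) = 301
Score = 5·(-1969) + 4·301 = -8641

-8641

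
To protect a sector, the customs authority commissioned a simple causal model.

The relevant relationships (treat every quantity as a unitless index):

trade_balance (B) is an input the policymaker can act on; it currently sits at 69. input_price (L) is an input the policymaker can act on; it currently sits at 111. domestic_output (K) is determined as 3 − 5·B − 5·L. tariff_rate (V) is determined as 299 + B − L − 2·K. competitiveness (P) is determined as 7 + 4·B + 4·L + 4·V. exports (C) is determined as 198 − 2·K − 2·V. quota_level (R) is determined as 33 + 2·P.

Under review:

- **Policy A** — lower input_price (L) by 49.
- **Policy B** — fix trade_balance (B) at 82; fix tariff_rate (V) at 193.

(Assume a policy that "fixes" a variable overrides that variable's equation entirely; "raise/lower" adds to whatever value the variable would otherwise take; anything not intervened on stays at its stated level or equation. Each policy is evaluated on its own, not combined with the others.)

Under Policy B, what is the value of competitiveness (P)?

1551

Policy B (B := 82, V := 193):
  B = 82
  L = 111
  K = 3 − 5·82 − 5·111 = -962
  V = 193
  P = 7 + 4·82 + 4·111 + 4·193 = 1551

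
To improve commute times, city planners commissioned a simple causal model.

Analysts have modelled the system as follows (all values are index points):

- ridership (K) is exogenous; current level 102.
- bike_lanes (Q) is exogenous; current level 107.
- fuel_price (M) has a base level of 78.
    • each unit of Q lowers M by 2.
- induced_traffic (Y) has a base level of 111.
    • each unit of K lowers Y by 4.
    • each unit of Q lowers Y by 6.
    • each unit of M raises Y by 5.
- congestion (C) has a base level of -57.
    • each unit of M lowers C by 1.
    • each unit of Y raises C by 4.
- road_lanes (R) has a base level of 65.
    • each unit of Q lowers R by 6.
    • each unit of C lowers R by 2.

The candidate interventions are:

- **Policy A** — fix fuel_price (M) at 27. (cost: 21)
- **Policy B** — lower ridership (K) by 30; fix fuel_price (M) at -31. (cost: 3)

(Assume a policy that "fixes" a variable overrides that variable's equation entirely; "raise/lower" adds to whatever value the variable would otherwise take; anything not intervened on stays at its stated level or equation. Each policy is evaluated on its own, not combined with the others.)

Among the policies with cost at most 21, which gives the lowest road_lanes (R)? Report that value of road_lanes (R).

6023

Policy A (M := 27):
  K = 102
  Q = 107
  M = 27
  Y = 111 − 4·102 − 6·107 + 5·27 = -804
  C = -57 − 27 + 4·(-804) = -3300
  R = 65 − 6·107 − 2·(-3300) = 6023
Policy B (K − 30, M := -31):
  K = 102 − 30 = 72
  Q = 107
  M = -31
  Y = 111 − 4·72 − 6·107 + 5·(-31) = -974
  C = -57 − (-31) + 4·(-974) = -3922
  R = 65 − 6·107 − 2·(-3922) = 7267
Comparing — Policy A: R=6023, Policy B: R=7267. Lowest is 6023 (Policy A).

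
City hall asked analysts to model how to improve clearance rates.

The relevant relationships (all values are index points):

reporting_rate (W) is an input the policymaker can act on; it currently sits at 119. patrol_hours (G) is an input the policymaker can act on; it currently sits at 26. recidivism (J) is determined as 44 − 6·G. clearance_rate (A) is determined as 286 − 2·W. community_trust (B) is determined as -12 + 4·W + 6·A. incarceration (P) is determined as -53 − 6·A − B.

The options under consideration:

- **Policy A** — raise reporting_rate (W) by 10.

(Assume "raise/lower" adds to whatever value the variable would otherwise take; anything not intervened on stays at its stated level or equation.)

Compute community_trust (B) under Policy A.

672

Policy A (W + 10):
  W = 119 + 10 = 129
  A = 286 − 2·129 = 28
  B = -12 + 4·129 + 6·28 = 672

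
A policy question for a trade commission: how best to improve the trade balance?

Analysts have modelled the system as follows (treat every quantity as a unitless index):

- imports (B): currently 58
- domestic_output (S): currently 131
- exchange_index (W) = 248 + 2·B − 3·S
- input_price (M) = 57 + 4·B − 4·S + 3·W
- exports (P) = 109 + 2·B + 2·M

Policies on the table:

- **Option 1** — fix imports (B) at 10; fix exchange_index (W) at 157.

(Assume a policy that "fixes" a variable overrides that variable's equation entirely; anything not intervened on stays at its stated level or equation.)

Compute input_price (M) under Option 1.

Option 1 (B := 10, W := 157):
  B = 10
  S = 131
  W = 157
  M = 57 + 4·10 − 4·131 + 3·157 = 44

44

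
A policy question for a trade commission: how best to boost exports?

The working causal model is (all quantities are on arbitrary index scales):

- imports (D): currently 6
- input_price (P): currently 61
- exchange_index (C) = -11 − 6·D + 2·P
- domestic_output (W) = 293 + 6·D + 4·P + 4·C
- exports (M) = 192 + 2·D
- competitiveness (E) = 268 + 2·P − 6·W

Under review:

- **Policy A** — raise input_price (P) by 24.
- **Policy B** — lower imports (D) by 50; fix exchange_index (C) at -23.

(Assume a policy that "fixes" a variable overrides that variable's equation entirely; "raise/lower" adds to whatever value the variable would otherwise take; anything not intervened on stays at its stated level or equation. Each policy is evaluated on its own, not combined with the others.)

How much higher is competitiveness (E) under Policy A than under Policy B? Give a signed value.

Policy A (P + 24):
  D = 6
  P = 61 + 24 = 85
  C = -11 − 6·6 + 2·85 = 123
  W = 293 + 6·6 + 4·85 + 4·123 = 1161
  E = 268 + 2·85 − 6·1161 = -6528
Policy B (D − 50, C := -23):
  D = 6 − 50 = -44
  P = 61
  C = -23
  W = 293 + 6·(-44) + 4·61 + 4·(-23) = 181
  E = 268 + 2·61 − 6·181 = -696
E: -6528 − (-696) = -5832

-5832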